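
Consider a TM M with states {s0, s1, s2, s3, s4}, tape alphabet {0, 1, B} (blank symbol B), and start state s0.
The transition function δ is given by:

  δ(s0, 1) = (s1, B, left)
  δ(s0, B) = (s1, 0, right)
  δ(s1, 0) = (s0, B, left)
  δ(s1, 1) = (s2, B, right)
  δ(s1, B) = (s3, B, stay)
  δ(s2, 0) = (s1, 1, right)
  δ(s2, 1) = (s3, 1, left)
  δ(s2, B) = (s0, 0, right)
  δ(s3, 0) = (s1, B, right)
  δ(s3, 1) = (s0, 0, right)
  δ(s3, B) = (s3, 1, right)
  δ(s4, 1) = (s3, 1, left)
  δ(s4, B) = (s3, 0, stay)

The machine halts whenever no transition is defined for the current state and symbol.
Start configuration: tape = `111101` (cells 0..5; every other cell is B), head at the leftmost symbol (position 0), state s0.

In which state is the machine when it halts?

state=s0 head=0 tape=B[1]11101   (s0,1)→(s1,B,left)
state=s1 head=-1 tape=[B]B11101   (s1,B)→(s3,B,stay)
state=s3 head=-1 tape=[B]B11101   (s3,B)→(s3,1,right)
state=s3 head=0 tape=1[B]11101   (s3,B)→(s3,1,right)
state=s3 head=1 tape=11[1]1101   (s3,1)→(s0,0,right)
state=s0 head=2 tape=110[1]101   (s0,1)→(s1,B,left)
state=s1 head=1 tape=11[0]B101   (s1,0)→(s0,B,left)
state=s0 head=0 tape=1[1]BB101   (s0,1)→(s1,B,left)
state=s1 head=-1 tape=[1]BBB101   (s1,1)→(s2,B,right)
state=s2 head=0 tape=B[B]BB101   (s2,B)→(s0,0,right)
state=s0 head=1 tape=B0[B]B101   (s0,B)→(s1,0,right)
state=s1 head=2 tape=B00[B]101   (s1,B)→(s3,B,stay)
state=s3 head=2 tape=B00[B]101   (s3,B)→(s3,1,right)
state=s3 head=3 tape=B001[1]01   (s3,1)→(s0,0,right)
state=s0 head=4 tape=B0010[0]1
No transition is defined for (s0, 0); M halts in state s0.

s0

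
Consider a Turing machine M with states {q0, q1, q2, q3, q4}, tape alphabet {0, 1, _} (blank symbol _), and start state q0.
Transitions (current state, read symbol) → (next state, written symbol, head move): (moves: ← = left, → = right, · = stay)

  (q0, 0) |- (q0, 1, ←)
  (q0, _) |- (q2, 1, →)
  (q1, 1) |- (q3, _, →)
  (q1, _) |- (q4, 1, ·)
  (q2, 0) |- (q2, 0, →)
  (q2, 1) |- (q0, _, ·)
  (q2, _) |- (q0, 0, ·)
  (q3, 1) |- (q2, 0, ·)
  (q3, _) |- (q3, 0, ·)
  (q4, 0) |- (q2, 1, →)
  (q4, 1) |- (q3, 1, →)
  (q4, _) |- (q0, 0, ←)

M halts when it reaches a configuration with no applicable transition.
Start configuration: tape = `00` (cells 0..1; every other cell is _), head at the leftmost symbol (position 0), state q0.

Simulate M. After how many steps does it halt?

8

state=q0 head=0 tape=_[0]0_   (q0,0)→(q0,1,←)
state=q0 head=-1 tape=[_]10_   (q0,_)→(q2,1,→)
state=q2 head=0 tape=1[1]0_   (q2,1)→(q0,_,·)
state=q0 head=0 tape=1[_]0_   (q0,_)→(q2,1,→)
state=q2 head=1 tape=11[0]_   (q2,0)→(q2,0,→)
state=q2 head=2 tape=110[_]   (q2,_)→(q0,0,·)
state=q0 head=2 tape=110[0]   (q0,0)→(q0,1,←)
state=q0 head=1 tape=11[0]1   (q0,0)→(q0,1,←)
state=q0 head=0 tape=1[1]11
M halts after 8 transitions.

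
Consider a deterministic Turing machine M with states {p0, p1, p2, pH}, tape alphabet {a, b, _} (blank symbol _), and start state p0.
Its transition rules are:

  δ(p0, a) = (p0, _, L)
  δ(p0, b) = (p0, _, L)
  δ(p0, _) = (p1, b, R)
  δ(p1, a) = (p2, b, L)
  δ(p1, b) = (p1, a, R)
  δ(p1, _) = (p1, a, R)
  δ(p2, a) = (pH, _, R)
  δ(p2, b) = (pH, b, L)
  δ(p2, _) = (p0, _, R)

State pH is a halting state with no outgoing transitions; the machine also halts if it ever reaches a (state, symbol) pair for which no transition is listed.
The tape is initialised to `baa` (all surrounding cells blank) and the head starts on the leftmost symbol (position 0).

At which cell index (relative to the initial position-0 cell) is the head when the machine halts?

1

state=p0 head=0 tape=_[b]aa   (p0,b)→(p0,_,L)
state=p0 head=-1 tape=[_]_aa   (p0,_)→(p1,b,R)
state=p1 head=0 tape=b[_]aa   (p1,_)→(p1,a,R)
state=p1 head=1 tape=ba[a]a   (p1,a)→(p2,b,L)
state=p2 head=0 tape=b[a]ba   (p2,a)→(pH,_,R)
state=pH head=1 tape=b_[b]a
At halt the head is at cell 1.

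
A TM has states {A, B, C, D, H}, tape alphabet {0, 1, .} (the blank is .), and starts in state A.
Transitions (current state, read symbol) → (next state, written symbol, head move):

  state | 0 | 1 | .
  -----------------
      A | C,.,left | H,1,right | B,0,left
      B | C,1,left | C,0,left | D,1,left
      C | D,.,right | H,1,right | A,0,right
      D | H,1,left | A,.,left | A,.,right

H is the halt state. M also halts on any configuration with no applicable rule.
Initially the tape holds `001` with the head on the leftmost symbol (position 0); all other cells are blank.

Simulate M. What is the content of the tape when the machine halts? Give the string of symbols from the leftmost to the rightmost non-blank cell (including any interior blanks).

01001

state=A head=0 tape=..[0]01   (A,0)→(C,.,left)
state=C head=-1 tape=.[.].01   (C,.)→(A,0,right)
state=A head=0 tape=.0[.]01   (A,.)→(B,0,left)
state=B head=-1 tape=.[0]001   (B,0)→(C,1,left)
state=C head=-2 tape=[.]1001   (C,.)→(A,0,right)
state=A head=-1 tape=0[1]001   (A,1)→(H,1,right)
state=H head=0 tape=01[0]01
The non-blank tape span at halt is 01001.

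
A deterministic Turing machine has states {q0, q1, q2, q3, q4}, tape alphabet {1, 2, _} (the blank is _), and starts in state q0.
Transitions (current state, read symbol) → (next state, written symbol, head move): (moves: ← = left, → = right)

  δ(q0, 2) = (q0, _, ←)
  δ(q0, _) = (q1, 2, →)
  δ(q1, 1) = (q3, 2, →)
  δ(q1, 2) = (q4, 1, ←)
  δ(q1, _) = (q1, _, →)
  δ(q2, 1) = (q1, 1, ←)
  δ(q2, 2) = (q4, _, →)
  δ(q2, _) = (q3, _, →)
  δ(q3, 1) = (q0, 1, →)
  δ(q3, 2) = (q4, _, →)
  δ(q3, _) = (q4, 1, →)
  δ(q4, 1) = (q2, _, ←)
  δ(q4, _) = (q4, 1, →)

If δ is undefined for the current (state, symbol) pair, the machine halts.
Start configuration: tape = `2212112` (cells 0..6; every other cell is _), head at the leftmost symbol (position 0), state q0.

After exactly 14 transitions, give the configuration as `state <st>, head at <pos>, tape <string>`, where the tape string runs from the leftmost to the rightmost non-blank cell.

state q4, head at 0, tape 211_12112

state=q0 head=0 tape=___[2]212112   (q0,2)→(q0,_,←)
state=q0 head=-1 tape=__[_]_212112   (q0,_)→(q1,2,→)
state=q1 head=0 tape=__2[_]212112   (q1,_)→(q1,_,→)
state=q1 head=1 tape=__2_[2]12112   (q1,2)→(q4,1,←)
state=q4 head=0 tape=__2[_]112112   (q4,_)→(q4,1,→)
state=q4 head=1 tape=__21[1]12112   (q4,1)→(q2,_,←)
state=q2 head=0 tape=__2[1]_12112   (q2,1)→(q1,1,←)
state=q1 head=-1 tape=__[2]1_12112   (q1,2)→(q4,1,←)
state=q4 head=-2 tape=_[_]11_12112   (q4,_)→(q4,1,→)
state=q4 head=-1 tape=_1[1]1_12112   (q4,1)→(q2,_,←)
state=q2 head=-2 tape=_[1]_1_12112   (q2,1)→(q1,1,←)
state=q1 head=-3 tape=[_]1_1_12112   (q1,_)→(q1,_,→)
state=q1 head=-2 tape=_[1]_1_12112   (q1,1)→(q3,2,→)
state=q3 head=-1 tape=_2[_]1_12112   (q3,_)→(q4,1,→)
state=q4 head=0 tape=_21[1]_12112
After 14 steps: state q4, head at 0, tape 211_12112.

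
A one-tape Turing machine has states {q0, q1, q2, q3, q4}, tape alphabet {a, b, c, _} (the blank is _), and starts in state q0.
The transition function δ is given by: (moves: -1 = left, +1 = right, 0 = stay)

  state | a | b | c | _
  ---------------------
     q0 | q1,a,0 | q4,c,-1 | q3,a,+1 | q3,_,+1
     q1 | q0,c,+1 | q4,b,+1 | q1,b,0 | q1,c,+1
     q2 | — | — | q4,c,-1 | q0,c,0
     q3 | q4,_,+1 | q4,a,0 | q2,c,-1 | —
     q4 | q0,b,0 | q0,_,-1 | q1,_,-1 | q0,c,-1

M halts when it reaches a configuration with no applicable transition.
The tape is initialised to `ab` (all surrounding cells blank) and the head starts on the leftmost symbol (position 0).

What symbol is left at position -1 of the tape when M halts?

state=q0 head=0 tape=___[a]b_   (q0,a)→(q1,a,0)
state=q1 head=0 tape=___[a]b_   (q1,a)→(q0,c,+1)
state=q0 head=1 tape=___c[b]_   (q0,b)→(q4,c,-1)
state=q4 head=0 tape=___[c]c_   (q4,c)→(q1,_,-1)
state=q1 head=-1 tape=__[_]_c_   (q1,_)→(q1,c,+1)
state=q1 head=0 tape=__c[_]c_   (q1,_)→(q1,c,+1)
state=q1 head=1 tape=__cc[c]_   (q1,c)→(q1,b,0)
state=q1 head=1 tape=__cc[b]_   (q1,b)→(q4,b,+1)
state=q4 head=2 tape=__ccb[_]   (q4,_)→(q0,c,-1)
state=q0 head=1 tape=__cc[b]c   (q0,b)→(q4,c,-1)
state=q4 head=0 tape=__c[c]cc   (q4,c)→(q1,_,-1)
state=q1 head=-1 tape=__[c]_cc   (q1,c)→(q1,b,0)
state=q1 head=-1 tape=__[b]_cc   (q1,b)→(q4,b,+1)
state=q4 head=0 tape=__b[_]cc   (q4,_)→(q0,c,-1)
state=q0 head=-1 tape=__[b]ccc   (q0,b)→(q4,c,-1)
state=q4 head=-2 tape=_[_]cccc   (q4,_)→(q0,c,-1)
state=q0 head=-3 tape=[_]ccccc   (q0,_)→(q3,_,+1)
state=q3 head=-2 tape=_[c]cccc   (q3,c)→(q2,c,-1)
state=q2 head=-3 tape=[_]ccccc   (q2,_)→(q0,c,0)
state=q0 head=-3 tape=[c]ccccc   (q0,c)→(q3,a,+1)
state=q3 head=-2 tape=a[c]cccc   (q3,c)→(q2,c,-1)
state=q2 head=-3 tape=[a]ccccc
Cell -1 holds c when M halts.

c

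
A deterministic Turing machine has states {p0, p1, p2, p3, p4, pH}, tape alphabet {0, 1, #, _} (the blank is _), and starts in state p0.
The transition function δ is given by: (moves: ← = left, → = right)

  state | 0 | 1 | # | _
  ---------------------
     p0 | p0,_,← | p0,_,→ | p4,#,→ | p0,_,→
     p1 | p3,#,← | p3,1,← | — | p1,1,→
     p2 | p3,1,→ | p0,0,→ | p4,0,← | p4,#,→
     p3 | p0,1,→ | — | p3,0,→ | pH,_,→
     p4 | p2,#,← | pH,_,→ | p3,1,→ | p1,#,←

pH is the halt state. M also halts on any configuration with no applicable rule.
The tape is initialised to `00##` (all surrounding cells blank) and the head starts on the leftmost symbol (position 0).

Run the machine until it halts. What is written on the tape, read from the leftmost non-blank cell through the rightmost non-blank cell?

#1

p0 | _[0]0##__   read 0 → write _, move ←, go to p0
p0 | [_]_0##__   read _ → write _, move →, go to p0
p0 | _[_]0##__   read _ → write _, move →, go to p0
p0 | __[0]##__   read 0 → write _, move ←, go to p0
p0 | _[_]_##__   read _ → write _, move →, go to p0
p0 | __[_]##__   read _ → write _, move →, go to p0
p0 | ___[#]#__   read # → write #, move →, go to p4
p4 | ___#[#]__   read # → write 1, move →, go to p3
p3 | ___#1[_]_   read _ → write _, move →, go to pH
pH | ___#1_[_]
The non-blank tape span at halt is #1.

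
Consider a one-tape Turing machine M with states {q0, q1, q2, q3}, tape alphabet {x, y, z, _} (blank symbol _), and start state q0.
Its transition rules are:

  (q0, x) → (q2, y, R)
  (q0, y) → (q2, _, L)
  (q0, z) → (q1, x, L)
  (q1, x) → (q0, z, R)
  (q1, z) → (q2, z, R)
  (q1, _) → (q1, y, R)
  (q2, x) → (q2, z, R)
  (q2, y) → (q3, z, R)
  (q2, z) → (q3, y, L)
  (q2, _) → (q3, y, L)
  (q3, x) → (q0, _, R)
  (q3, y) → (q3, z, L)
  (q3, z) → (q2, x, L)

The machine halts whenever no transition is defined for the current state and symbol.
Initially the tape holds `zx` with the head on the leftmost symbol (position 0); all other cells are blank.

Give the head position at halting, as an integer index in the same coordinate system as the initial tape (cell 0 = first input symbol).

-3

q0 | ___[z]x_   read z → write x, move L, go to q1
q1 | __[_]xx_   read _ → write y, move R, go to q1
q1 | __y[x]x_   read x → write z, move R, go to q0
q0 | __yz[x]_   read x → write y, move R, go to q2
q2 | __yzy[_]   read _ → write y, move L, go to q3
q3 | __yz[y]y   read y → write z, move L, go to q3
q3 | __y[z]zy   read z → write x, move L, go to q2
q2 | __[y]xzy   read y → write z, move R, go to q3
q3 | __z[x]zy   read x → write _, move R, go to q0
q0 | __z_[z]y   read z → write x, move L, go to q1
q1 | __z[_]xy   read _ → write y, move R, go to q1
q1 | __zy[x]y   read x → write z, move R, go to q0
q0 | __zyz[y]   read y → write _, move L, go to q2
q2 | __zy[z]_   read z → write y, move L, go to q3
q3 | __z[y]y_   read y → write z, move L, go to q3
q3 | __[z]zy_   read z → write x, move L, go to q2
q2 | _[_]xzy_   read _ → write y, move L, go to q3
q3 | [_]yxzy_
At halt the head is at cell -3.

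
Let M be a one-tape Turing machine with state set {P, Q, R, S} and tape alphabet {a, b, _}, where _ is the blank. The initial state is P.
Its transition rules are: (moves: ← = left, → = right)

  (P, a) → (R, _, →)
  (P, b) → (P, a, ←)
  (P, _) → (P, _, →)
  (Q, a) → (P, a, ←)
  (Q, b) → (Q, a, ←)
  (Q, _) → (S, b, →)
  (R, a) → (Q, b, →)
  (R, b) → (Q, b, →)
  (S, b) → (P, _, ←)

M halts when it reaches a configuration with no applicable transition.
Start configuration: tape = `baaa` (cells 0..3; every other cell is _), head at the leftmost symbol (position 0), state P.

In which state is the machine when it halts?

state=P head=0 tape=_[b]aaa__   (P,b)→(P,a,←)
state=P head=-1 tape=[_]aaaa__   (P,_)→(P,_,→)
state=P head=0 tape=_[a]aaa__   (P,a)→(R,_,→)
state=R head=1 tape=__[a]aa__   (R,a)→(Q,b,→)
state=Q head=2 tape=__b[a]a__   (Q,a)→(P,a,←)
state=P head=1 tape=__[b]aa__   (P,b)→(P,a,←)
state=P head=0 tape=_[_]aaa__   (P,_)→(P,_,→)
state=P head=1 tape=__[a]aa__   (P,a)→(R,_,→)
state=R head=2 tape=___[a]a__   (R,a)→(Q,b,→)
state=Q head=3 tape=___b[a]__   (Q,a)→(P,a,←)
state=P head=2 tape=___[b]a__   (P,b)→(P,a,←)
state=P head=1 tape=__[_]aa__   (P,_)→(P,_,→)
state=P head=2 tape=___[a]a__   (P,a)→(R,_,→)
state=R head=3 tape=____[a]__   (R,a)→(Q,b,→)
state=Q head=4 tape=____b[_]_   (Q,_)→(S,b,→)
state=S head=5 tape=____bb[_]
No transition is defined for (S, _); M halts in state S.

S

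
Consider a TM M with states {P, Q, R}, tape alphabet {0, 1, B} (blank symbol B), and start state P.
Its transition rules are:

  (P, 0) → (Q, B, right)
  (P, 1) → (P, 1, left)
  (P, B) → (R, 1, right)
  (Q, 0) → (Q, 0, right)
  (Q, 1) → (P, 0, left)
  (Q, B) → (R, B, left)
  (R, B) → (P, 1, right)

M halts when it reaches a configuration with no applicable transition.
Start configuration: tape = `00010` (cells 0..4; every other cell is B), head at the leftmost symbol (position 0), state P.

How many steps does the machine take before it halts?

8

P | [0]0010B   read 0 → write B, move right, go to Q
Q | B[0]010B   read 0 → write 0, move right, go to Q
Q | B0[0]10B   read 0 → write 0, move right, go to Q
Q | B00[1]0B   read 1 → write 0, move left, go to P
P | B0[0]00B   read 0 → write B, move right, go to Q
Q | B0B[0]0B   read 0 → write 0, move right, go to Q
Q | B0B0[0]B   read 0 → write 0, move right, go to Q
Q | B0B00[B]   read B → write B, move left, go to R
R | B0B0[0]B
M halts after 8 transitions.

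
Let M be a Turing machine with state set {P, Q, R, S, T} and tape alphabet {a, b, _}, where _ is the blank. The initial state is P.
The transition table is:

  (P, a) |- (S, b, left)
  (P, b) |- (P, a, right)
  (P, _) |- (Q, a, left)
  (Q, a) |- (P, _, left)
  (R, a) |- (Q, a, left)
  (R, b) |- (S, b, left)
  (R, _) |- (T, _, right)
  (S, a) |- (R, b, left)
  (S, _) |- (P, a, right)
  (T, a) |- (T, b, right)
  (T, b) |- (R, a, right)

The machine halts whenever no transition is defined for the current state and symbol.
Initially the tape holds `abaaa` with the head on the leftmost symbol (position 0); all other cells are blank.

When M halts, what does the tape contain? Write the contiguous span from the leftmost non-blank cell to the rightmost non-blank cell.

a_abbaa

state=P head=0 tape=___[a]baaa   (P,a)→(S,b,left)
state=S head=-1 tape=__[_]bbaaa   (S,_)→(P,a,right)
state=P head=0 tape=__a[b]baaa   (P,b)→(P,a,right)
state=P head=1 tape=__aa[b]aaa   (P,b)→(P,a,right)
state=P head=2 tape=__aaa[a]aa   (P,a)→(S,b,left)
state=S head=1 tape=__aa[a]baa   (S,a)→(R,b,left)
state=R head=0 tape=__a[a]bbaa   (R,a)→(Q,a,left)
state=Q head=-1 tape=__[a]abbaa   (Q,a)→(P,_,left)
state=P head=-2 tape=_[_]_abbaa   (P,_)→(Q,a,left)
state=Q head=-3 tape=[_]a_abbaa
The non-blank tape span at halt is a_abbaa.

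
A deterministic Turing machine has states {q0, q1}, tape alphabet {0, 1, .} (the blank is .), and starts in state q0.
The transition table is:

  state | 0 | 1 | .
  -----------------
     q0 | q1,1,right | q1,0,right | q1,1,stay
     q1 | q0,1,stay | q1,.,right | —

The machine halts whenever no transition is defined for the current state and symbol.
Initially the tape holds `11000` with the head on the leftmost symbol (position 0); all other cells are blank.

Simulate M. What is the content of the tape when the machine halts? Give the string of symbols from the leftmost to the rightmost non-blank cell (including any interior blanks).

0.000

state=q0 head=0 tape=[1]1000.   (q0,1)→(q1,0,right)
state=q1 head=1 tape=0[1]000.   (q1,1)→(q1,.,right)
state=q1 head=2 tape=0.[0]00.   (q1,0)→(q0,1,stay)
state=q0 head=2 tape=0.[1]00.   (q0,1)→(q1,0,right)
state=q1 head=3 tape=0.0[0]0.   (q1,0)→(q0,1,stay)
state=q0 head=3 tape=0.0[1]0.   (q0,1)→(q1,0,right)
state=q1 head=4 tape=0.00[0].   (q1,0)→(q0,1,stay)
state=q0 head=4 tape=0.00[1].   (q0,1)→(q1,0,right)
state=q1 head=5 tape=0.000[.]
The non-blank tape span at halt is 0.000.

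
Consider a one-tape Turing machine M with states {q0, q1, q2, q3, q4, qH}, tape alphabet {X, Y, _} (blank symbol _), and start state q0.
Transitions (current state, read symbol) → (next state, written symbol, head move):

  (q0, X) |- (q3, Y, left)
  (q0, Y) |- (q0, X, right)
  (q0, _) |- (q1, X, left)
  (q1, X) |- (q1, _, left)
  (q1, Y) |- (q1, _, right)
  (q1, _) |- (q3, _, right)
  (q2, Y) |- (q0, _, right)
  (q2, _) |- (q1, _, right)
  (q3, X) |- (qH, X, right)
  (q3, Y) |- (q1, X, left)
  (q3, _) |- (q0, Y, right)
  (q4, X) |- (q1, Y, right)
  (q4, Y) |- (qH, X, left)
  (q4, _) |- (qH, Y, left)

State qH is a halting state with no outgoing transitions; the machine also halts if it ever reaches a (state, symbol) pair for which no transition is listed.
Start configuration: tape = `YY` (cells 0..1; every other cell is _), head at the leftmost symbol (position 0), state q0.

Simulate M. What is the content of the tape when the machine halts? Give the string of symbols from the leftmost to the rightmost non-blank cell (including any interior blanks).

q0 | _[Y]Y_   read Y → write X, move right, go to q0
q0 | _X[Y]_   read Y → write X, move right, go to q0
q0 | _XX[_]   read _ → write X, move left, go to q1
q1 | _X[X]X   read X → write _, move left, go to q1
q1 | _[X]_X   read X → write _, move left, go to q1
q1 | [_]__X   read _ → write _, move right, go to q3
q3 | _[_]_X   read _ → write Y, move right, go to q0
q0 | _Y[_]X   read _ → write X, move left, go to q1
q1 | _[Y]XX   read Y → write _, move right, go to q1
q1 | __[X]X   read X → write _, move left, go to q1
q1 | _[_]_X   read _ → write _, move right, go to q3
q3 | __[_]X   read _ → write Y, move right, go to q0
q0 | __Y[X]   read X → write Y, move left, go to q3
q3 | __[Y]Y   read Y → write X, move left, go to q1
q1 | _[_]XY   read _ → write _, move right, go to q3
q3 | __[X]Y   read X → write X, move right, go to qH
qH | __X[Y]
The non-blank tape span at halt is XY.

XY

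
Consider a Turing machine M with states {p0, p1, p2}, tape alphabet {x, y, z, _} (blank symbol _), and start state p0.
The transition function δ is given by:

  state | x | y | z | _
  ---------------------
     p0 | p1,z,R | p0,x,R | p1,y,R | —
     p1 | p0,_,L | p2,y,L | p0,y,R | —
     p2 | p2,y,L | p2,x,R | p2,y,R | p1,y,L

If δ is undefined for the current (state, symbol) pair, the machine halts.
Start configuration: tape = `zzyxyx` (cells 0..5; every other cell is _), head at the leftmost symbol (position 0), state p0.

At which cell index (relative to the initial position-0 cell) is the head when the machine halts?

5

state=p0 head=0 tape=[z]zyxyx_   (p0,z)→(p1,y,R)
state=p1 head=1 tape=y[z]yxyx_   (p1,z)→(p0,y,R)
state=p0 head=2 tape=yy[y]xyx_   (p0,y)→(p0,x,R)
state=p0 head=3 tape=yyx[x]yx_   (p0,x)→(p1,z,R)
state=p1 head=4 tape=yyxz[y]x_   (p1,y)→(p2,y,L)
state=p2 head=3 tape=yyx[z]yx_   (p2,z)→(p2,y,R)
state=p2 head=4 tape=yyxy[y]x_   (p2,y)→(p2,x,R)
state=p2 head=5 tape=yyxyx[x]_   (p2,x)→(p2,y,L)
state=p2 head=4 tape=yyxy[x]y_   (p2,x)→(p2,y,L)
state=p2 head=3 tape=yyx[y]yy_   (p2,y)→(p2,x,R)
state=p2 head=4 tape=yyxx[y]y_   (p2,y)→(p2,x,R)
state=p2 head=5 tape=yyxxx[y]_   (p2,y)→(p2,x,R)
state=p2 head=6 tape=yyxxxx[_]   (p2,_)→(p1,y,L)
state=p1 head=5 tape=yyxxx[x]y   (p1,x)→(p0,_,L)
state=p0 head=4 tape=yyxx[x]_y   (p0,x)→(p1,z,R)
state=p1 head=5 tape=yyxxz[_]y
At halt the head is at cell 5.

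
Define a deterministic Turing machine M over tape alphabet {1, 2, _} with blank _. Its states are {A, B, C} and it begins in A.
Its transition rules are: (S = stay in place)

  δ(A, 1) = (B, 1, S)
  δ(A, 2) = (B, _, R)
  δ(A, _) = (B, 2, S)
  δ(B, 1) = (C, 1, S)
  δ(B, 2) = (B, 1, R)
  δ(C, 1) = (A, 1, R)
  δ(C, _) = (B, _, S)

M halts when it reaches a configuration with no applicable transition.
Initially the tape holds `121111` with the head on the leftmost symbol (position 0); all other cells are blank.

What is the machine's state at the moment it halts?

B

state=A head=0 tape=[1]21111__   (A,1)→(B,1,S)
state=B head=0 tape=[1]21111__   (B,1)→(C,1,S)
state=C head=0 tape=[1]21111__   (C,1)→(A,1,R)
state=A head=1 tape=1[2]1111__   (A,2)→(B,_,R)
state=B head=2 tape=1_[1]111__   (B,1)→(C,1,S)
state=C head=2 tape=1_[1]111__   (C,1)→(A,1,R)
state=A head=3 tape=1_1[1]11__   (A,1)→(B,1,S)
state=B head=3 tape=1_1[1]11__   (B,1)→(C,1,S)
state=C head=3 tape=1_1[1]11__   (C,1)→(A,1,R)
state=A head=4 tape=1_11[1]1__   (A,1)→(B,1,S)
state=B head=4 tape=1_11[1]1__   (B,1)→(C,1,S)
state=C head=4 tape=1_11[1]1__   (C,1)→(A,1,R)
state=A head=5 tape=1_111[1]__   (A,1)→(B,1,S)
state=B head=5 tape=1_111[1]__   (B,1)→(C,1,S)
state=C head=5 tape=1_111[1]__   (C,1)→(A,1,R)
state=A head=6 tape=1_1111[_]_   (A,_)→(B,2,S)
state=B head=6 tape=1_1111[2]_   (B,2)→(B,1,R)
state=B head=7 tape=1_11111[_]
No transition is defined for (B, _); M halts in state B.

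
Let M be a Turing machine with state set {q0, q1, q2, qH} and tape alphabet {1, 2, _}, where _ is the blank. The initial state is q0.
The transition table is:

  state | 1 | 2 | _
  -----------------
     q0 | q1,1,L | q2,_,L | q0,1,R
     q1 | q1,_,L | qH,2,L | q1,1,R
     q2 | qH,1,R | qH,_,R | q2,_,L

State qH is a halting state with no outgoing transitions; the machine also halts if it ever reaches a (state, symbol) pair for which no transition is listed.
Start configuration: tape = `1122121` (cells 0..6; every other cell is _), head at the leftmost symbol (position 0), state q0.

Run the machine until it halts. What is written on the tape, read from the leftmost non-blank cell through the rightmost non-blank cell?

q0 | ___[1]122121   read 1 → write 1, move L, go to q1
q1 | __[_]1122121   read _ → write 1, move R, go to q1
q1 | __1[1]122121   read 1 → write _, move L, go to q1
q1 | __[1]_122121   read 1 → write _, move L, go to q1
q1 | _[_]__122121   read _ → write 1, move R, go to q1
q1 | _1[_]_122121   read _ → write 1, move R, go to q1
q1 | _11[_]122121   read _ → write 1, move R, go to q1
q1 | _111[1]22121   read 1 → write _, move L, go to q1
q1 | _11[1]_22121   read 1 → write _, move L, go to q1
q1 | _1[1]__22121   read 1 → write _, move L, go to q1
q1 | _[1]___22121   read 1 → write _, move L, go to q1
q1 | [_]____22121   read _ → write 1, move R, go to q1
q1 | 1[_]___22121   read _ → write 1, move R, go to q1
q1 | 11[_]__22121   read _ → write 1, move R, go to q1
q1 | 111[_]_22121   read _ → write 1, move R, go to q1
q1 | 1111[_]22121   read _ → write 1, move R, go to q1
q1 | 11111[2]2121   read 2 → write 2, move L, go to qH
qH | 1111[1]22121
The non-blank tape span at halt is 1111122121.

1111122121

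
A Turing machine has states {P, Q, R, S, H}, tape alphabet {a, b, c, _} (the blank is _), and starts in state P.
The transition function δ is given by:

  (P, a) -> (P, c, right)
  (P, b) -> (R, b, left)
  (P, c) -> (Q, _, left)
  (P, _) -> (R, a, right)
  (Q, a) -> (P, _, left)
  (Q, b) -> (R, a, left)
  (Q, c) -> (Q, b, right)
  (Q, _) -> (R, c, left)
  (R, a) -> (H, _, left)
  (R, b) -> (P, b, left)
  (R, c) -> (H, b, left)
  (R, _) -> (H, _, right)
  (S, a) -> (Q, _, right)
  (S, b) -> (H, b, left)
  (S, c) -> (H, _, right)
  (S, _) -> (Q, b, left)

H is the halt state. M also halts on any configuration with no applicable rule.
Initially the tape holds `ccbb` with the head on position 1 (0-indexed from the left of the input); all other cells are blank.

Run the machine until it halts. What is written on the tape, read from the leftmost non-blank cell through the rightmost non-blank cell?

bbcbb

state=P head=1 tape=__c[c]bb   (P,c)→(Q,_,left)
state=Q head=0 tape=__[c]_bb   (Q,c)→(Q,b,right)
state=Q head=1 tape=__b[_]bb   (Q,_)→(R,c,left)
state=R head=0 tape=__[b]cbb   (R,b)→(P,b,left)
state=P head=-1 tape=_[_]bcbb   (P,_)→(R,a,right)
state=R head=0 tape=_a[b]cbb   (R,b)→(P,b,left)
state=P head=-1 tape=_[a]bcbb   (P,a)→(P,c,right)
state=P head=0 tape=_c[b]cbb   (P,b)→(R,b,left)
state=R head=-1 tape=_[c]bcbb   (R,c)→(H,b,left)
state=H head=-2 tape=[_]bbcbb
The non-blank tape span at halt is bbcbb.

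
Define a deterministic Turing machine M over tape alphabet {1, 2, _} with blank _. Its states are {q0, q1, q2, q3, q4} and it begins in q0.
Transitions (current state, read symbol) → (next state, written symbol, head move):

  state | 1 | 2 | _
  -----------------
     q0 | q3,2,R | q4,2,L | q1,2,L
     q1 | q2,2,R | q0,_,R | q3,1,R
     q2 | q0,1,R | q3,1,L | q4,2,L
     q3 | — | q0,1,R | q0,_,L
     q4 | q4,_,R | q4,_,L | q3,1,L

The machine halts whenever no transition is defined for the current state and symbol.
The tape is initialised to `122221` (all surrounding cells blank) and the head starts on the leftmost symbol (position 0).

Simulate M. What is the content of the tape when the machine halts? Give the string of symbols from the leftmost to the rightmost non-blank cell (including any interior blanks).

q0 | ___[1]22221   read 1 → write 2, move R, go to q3
q3 | ___2[2]2221   read 2 → write 1, move R, go to q0
q0 | ___21[2]221   read 2 → write 2, move L, go to q4
q4 | ___2[1]2221   read 1 → write _, move R, go to q4
q4 | ___2_[2]221   read 2 → write _, move L, go to q4
q4 | ___2[_]_221   read _ → write 1, move L, go to q3
q3 | ___[2]1_221   read 2 → write 1, move R, go to q0
q0 | ___1[1]_221   read 1 → write 2, move R, go to q3
q3 | ___12[_]221   read _ → write _, move L, go to q0
q0 | ___1[2]_221   read 2 → write 2, move L, go to q4
q4 | ___[1]2_221   read 1 → write _, move R, go to q4
q4 | ____[2]_221   read 2 → write _, move L, go to q4
q4 | ___[_]__221   read _ → write 1, move L, go to q3
q3 | __[_]1__221   read _ → write _, move L, go to q0
q0 | _[_]_1__221   read _ → write 2, move L, go to q1
q1 | [_]2_1__221   read _ → write 1, move R, go to q3
q3 | 1[2]_1__221   read 2 → write 1, move R, go to q0
q0 | 11[_]1__221   read _ → write 2, move L, go to q1
q1 | 1[1]21__221   read 1 → write 2, move R, go to q2
q2 | 12[2]1__221   read 2 → write 1, move L, go to q3
q3 | 1[2]11__221   read 2 → write 1, move R, go to q0
q0 | 11[1]1__221   read 1 → write 2, move R, go to q3
q3 | 112[1]__221
The non-blank tape span at halt is 1121__221.

1121__221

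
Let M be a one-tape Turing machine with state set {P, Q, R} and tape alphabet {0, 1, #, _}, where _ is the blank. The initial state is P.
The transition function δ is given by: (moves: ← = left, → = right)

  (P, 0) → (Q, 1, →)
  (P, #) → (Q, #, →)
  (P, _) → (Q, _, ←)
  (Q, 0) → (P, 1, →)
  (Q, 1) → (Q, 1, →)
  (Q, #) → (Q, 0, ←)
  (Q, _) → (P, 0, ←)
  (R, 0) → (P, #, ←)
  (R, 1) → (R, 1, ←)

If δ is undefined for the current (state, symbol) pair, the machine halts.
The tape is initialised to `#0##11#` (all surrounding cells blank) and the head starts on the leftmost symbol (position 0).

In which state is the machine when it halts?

P

state=P head=0 tape=[#]0##11#_   (P,#)→(Q,#,→)
state=Q head=1 tape=#[0]##11#_   (Q,0)→(P,1,→)
state=P head=2 tape=#1[#]#11#_   (P,#)→(Q,#,→)
state=Q head=3 tape=#1#[#]11#_   (Q,#)→(Q,0,←)
state=Q head=2 tape=#1[#]011#_   (Q,#)→(Q,0,←)
state=Q head=1 tape=#[1]0011#_   (Q,1)→(Q,1,→)
state=Q head=2 tape=#1[0]011#_   (Q,0)→(P,1,→)
state=P head=3 tape=#11[0]11#_   (P,0)→(Q,1,→)
state=Q head=4 tape=#111[1]1#_   (Q,1)→(Q,1,→)
state=Q head=5 tape=#1111[1]#_   (Q,1)→(Q,1,→)
state=Q head=6 tape=#11111[#]_   (Q,#)→(Q,0,←)
state=Q head=5 tape=#1111[1]0_   (Q,1)→(Q,1,→)
state=Q head=6 tape=#11111[0]_   (Q,0)→(P,1,→)
state=P head=7 tape=#111111[_]   (P,_)→(Q,_,←)
state=Q head=6 tape=#11111[1]_   (Q,1)→(Q,1,→)
state=Q head=7 tape=#111111[_]   (Q,_)→(P,0,←)
state=P head=6 tape=#11111[1]0
No transition is defined for (P, 1); M halts in state P.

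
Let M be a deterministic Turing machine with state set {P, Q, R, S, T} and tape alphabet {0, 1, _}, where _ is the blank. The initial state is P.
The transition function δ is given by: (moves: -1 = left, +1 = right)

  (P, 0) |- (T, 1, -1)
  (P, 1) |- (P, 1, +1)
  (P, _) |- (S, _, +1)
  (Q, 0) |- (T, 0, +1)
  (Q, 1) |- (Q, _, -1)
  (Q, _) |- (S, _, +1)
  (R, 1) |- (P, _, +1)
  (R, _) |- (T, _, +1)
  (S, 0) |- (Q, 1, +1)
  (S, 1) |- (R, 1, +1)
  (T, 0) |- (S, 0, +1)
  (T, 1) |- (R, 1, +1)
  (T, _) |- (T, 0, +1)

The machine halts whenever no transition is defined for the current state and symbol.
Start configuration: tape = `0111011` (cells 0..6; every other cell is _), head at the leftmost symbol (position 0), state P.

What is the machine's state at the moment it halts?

state=P head=0 tape=_[0]111011__   (P,0)→(T,1,-1)
state=T head=-1 tape=[_]1111011__   (T,_)→(T,0,+1)
state=T head=0 tape=0[1]111011__   (T,1)→(R,1,+1)
state=R head=1 tape=01[1]11011__   (R,1)→(P,_,+1)
state=P head=2 tape=01_[1]1011__   (P,1)→(P,1,+1)
state=P head=3 tape=01_1[1]011__   (P,1)→(P,1,+1)
state=P head=4 tape=01_11[0]11__   (P,0)→(T,1,-1)
state=T head=3 tape=01_1[1]111__   (T,1)→(R,1,+1)
state=R head=4 tape=01_11[1]11__   (R,1)→(P,_,+1)
state=P head=5 tape=01_11_[1]1__   (P,1)→(P,1,+1)
state=P head=6 tape=01_11_1[1]__   (P,1)→(P,1,+1)
state=P head=7 tape=01_11_11[_]_   (P,_)→(S,_,+1)
state=S head=8 tape=01_11_11_[_]
No transition is defined for (S, _); M halts in state S.

S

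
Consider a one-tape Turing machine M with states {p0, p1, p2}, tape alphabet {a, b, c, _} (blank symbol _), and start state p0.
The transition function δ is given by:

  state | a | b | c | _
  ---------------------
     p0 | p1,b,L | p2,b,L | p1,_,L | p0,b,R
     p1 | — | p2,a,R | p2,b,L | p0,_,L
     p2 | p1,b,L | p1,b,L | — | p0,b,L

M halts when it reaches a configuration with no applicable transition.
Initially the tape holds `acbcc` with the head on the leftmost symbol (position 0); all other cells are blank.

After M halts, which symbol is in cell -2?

state=p0 head=0 tape=__[a]cbcc   (p0,a)→(p1,b,L)
state=p1 head=-1 tape=_[_]bcbcc   (p1,_)→(p0,_,L)
state=p0 head=-2 tape=[_]_bcbcc   (p0,_)→(p0,b,R)
state=p0 head=-1 tape=b[_]bcbcc   (p0,_)→(p0,b,R)
state=p0 head=0 tape=bb[b]cbcc   (p0,b)→(p2,b,L)
state=p2 head=-1 tape=b[b]bcbcc   (p2,b)→(p1,b,L)
state=p1 head=-2 tape=[b]bbcbcc   (p1,b)→(p2,a,R)
state=p2 head=-1 tape=a[b]bcbcc   (p2,b)→(p1,b,L)
state=p1 head=-2 tape=[a]bbcbcc
Cell -2 holds a when M halts.

a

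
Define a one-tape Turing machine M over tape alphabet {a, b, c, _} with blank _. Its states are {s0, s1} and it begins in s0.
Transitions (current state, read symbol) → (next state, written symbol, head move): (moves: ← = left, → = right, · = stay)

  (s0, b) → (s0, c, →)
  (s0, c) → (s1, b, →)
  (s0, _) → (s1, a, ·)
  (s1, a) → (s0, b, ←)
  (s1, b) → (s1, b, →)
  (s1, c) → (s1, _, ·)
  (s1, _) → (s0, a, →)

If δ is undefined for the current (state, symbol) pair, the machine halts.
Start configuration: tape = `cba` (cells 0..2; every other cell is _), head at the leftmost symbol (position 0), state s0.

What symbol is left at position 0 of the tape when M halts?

s0 | [c]ba___   read c → write b, move →, go to s1
s1 | b[b]a___   read b → write b, move →, go to s1
s1 | bb[a]___   read a → write b, move ←, go to s0
s0 | b[b]b___   read b → write c, move →, go to s0
s0 | bc[b]___   read b → write c, move →, go to s0
s0 | bcc[_]__   read _ → write a, move ·, go to s1
s1 | bcc[a]__   read a → write b, move ←, go to s0
s0 | bc[c]b__   read c → write b, move →, go to s1
s1 | bcb[b]__   read b → write b, move →, go to s1
s1 | bcbb[_]_   read _ → write a, move →, go to s0
s0 | bcbba[_]   read _ → write a, move ·, go to s1
s1 | bcbba[a]   read a → write b, move ←, go to s0
s0 | bcbb[a]b
Cell 0 holds b when M halts.

b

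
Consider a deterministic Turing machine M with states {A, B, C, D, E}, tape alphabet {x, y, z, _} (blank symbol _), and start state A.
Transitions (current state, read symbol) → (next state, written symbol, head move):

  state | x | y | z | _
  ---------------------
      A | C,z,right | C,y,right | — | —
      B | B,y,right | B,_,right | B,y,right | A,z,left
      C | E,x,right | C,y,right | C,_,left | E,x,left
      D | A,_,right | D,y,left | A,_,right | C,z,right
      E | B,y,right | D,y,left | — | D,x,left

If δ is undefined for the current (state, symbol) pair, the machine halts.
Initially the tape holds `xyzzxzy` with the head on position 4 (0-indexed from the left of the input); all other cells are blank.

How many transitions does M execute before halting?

A | xyzz[x]zy   read x → write z, move right, go to C
C | xyzzz[z]y   read z → write _, move left, go to C
C | xyzz[z]_y   read z → write _, move left, go to C
C | xyz[z]__y   read z → write _, move left, go to C
C | xy[z]___y   read z → write _, move left, go to C
C | x[y]____y   read y → write y, move right, go to C
C | xy[_]___y   read _ → write x, move left, go to E
E | x[y]x___y   read y → write y, move left, go to D
D | [x]yx___y   read x → write _, move right, go to A
A | _[y]x___y   read y → write y, move right, go to C
C | _y[x]___y   read x → write x, move right, go to E
E | _yx[_]__y   read _ → write x, move left, go to D
D | _y[x]x__y   read x → write _, move right, go to A
A | _y_[x]__y   read x → write z, move right, go to C
C | _y_z[_]_y   read _ → write x, move left, go to E
E | _y_[z]x_y
M halts after 15 transitions.

15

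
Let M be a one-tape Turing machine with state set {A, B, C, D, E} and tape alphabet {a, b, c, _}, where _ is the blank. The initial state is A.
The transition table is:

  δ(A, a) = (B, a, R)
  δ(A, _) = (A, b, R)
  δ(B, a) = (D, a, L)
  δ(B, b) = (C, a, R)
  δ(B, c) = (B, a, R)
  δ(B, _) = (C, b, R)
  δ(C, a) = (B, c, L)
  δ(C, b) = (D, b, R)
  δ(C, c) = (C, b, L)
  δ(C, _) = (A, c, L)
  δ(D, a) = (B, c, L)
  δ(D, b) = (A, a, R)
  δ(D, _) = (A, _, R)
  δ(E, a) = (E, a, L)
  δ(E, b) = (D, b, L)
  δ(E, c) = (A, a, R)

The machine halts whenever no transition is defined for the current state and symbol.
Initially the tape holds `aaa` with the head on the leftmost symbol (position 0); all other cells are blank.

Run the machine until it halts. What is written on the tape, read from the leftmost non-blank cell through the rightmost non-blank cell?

state=A head=0 tape=___[a]aa   (A,a)→(B,a,R)
state=B head=1 tape=___a[a]a   (B,a)→(D,a,L)
state=D head=0 tape=___[a]aa   (D,a)→(B,c,L)
state=B head=-1 tape=__[_]caa   (B,_)→(C,b,R)
state=C head=0 tape=__b[c]aa   (C,c)→(C,b,L)
state=C head=-1 tape=__[b]baa   (C,b)→(D,b,R)
state=D head=0 tape=__b[b]aa   (D,b)→(A,a,R)
state=A head=1 tape=__ba[a]a   (A,a)→(B,a,R)
state=B head=2 tape=__baa[a]   (B,a)→(D,a,L)
state=D head=1 tape=__ba[a]a   (D,a)→(B,c,L)
state=B head=0 tape=__b[a]ca   (B,a)→(D,a,L)
state=D head=-1 tape=__[b]aca   (D,b)→(A,a,R)
state=A head=0 tape=__a[a]ca   (A,a)→(B,a,R)
state=B head=1 tape=__aa[c]a   (B,c)→(B,a,R)
state=B head=2 tape=__aaa[a]   (B,a)→(D,a,L)
state=D head=1 tape=__aa[a]a   (D,a)→(B,c,L)
state=B head=0 tape=__a[a]ca   (B,a)→(D,a,L)
state=D head=-1 tape=__[a]aca   (D,a)→(B,c,L)
state=B head=-2 tape=_[_]caca   (B,_)→(C,b,R)
state=C head=-1 tape=_b[c]aca   (C,c)→(C,b,L)
state=C head=-2 tape=_[b]baca   (C,b)→(D,b,R)
state=D head=-1 tape=_b[b]aca   (D,b)→(A,a,R)
state=A head=0 tape=_ba[a]ca   (A,a)→(B,a,R)
state=B head=1 tape=_baa[c]a   (B,c)→(B,a,R)
state=B head=2 tape=_baaa[a]   (B,a)→(D,a,L)
state=D head=1 tape=_baa[a]a   (D,a)→(B,c,L)
state=B head=0 tape=_ba[a]ca   (B,a)→(D,a,L)
state=D head=-1 tape=_b[a]aca   (D,a)→(B,c,L)
state=B head=-2 tape=_[b]caca   (B,b)→(C,a,R)
state=C head=-1 tape=_a[c]aca   (C,c)→(C,b,L)
state=C head=-2 tape=_[a]baca   (C,a)→(B,c,L)
state=B head=-3 tape=[_]cbaca   (B,_)→(C,b,R)
state=C head=-2 tape=b[c]baca   (C,c)→(C,b,L)
state=C head=-3 tape=[b]bbaca   (C,b)→(D,b,R)
state=D head=-2 tape=b[b]baca   (D,b)→(A,a,R)
state=A head=-1 tape=ba[b]aca
The non-blank tape span at halt is babaca.

babaca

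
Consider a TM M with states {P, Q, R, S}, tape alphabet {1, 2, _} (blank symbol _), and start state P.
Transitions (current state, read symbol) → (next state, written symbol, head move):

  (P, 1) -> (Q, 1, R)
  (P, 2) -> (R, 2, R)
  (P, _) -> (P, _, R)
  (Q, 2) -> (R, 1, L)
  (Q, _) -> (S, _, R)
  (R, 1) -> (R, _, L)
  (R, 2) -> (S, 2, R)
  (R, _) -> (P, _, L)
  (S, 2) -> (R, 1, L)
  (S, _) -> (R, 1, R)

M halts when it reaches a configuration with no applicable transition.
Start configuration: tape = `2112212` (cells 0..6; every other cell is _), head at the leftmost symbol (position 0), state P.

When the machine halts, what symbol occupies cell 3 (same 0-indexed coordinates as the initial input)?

1

P | [2]112212   read 2 → write 2, move R, go to R
R | 2[1]12212   read 1 → write _, move L, go to R
R | [2]_12212   read 2 → write 2, move R, go to S
S | 2[_]12212   read _ → write 1, move R, go to R
R | 21[1]2212   read 1 → write _, move L, go to R
R | 2[1]_2212   read 1 → write _, move L, go to R
R | [2]__2212   read 2 → write 2, move R, go to S
S | 2[_]_2212   read _ → write 1, move R, go to R
R | 21[_]2212   read _ → write _, move L, go to P
P | 2[1]_2212   read 1 → write 1, move R, go to Q
Q | 21[_]2212   read _ → write _, move R, go to S
S | 21_[2]212   read 2 → write 1, move L, go to R
R | 21[_]1212   read _ → write _, move L, go to P
P | 2[1]_1212   read 1 → write 1, move R, go to Q
Q | 21[_]1212   read _ → write _, move R, go to S
S | 21_[1]212
Cell 3 holds 1 when M halts.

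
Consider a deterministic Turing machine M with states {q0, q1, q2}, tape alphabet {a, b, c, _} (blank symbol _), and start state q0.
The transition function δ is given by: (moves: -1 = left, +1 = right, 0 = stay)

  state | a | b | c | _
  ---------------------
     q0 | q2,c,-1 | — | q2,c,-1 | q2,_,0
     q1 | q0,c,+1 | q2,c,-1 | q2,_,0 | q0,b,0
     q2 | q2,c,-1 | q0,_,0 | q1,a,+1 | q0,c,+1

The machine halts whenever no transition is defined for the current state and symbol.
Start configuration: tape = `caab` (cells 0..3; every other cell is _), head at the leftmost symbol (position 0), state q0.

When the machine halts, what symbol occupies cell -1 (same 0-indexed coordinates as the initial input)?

a

state=q0 head=0 tape=_[c]aab   (q0,c)→(q2,c,-1)
state=q2 head=-1 tape=[_]caab   (q2,_)→(q0,c,+1)
state=q0 head=0 tape=c[c]aab   (q0,c)→(q2,c,-1)
state=q2 head=-1 tape=[c]caab   (q2,c)→(q1,a,+1)
state=q1 head=0 tape=a[c]aab   (q1,c)→(q2,_,0)
state=q2 head=0 tape=a[_]aab   (q2,_)→(q0,c,+1)
state=q0 head=1 tape=ac[a]ab   (q0,a)→(q2,c,-1)
state=q2 head=0 tape=a[c]cab   (q2,c)→(q1,a,+1)
state=q1 head=1 tape=aa[c]ab   (q1,c)→(q2,_,0)
state=q2 head=1 tape=aa[_]ab   (q2,_)→(q0,c,+1)
state=q0 head=2 tape=aac[a]b   (q0,a)→(q2,c,-1)
state=q2 head=1 tape=aa[c]cb   (q2,c)→(q1,a,+1)
state=q1 head=2 tape=aaa[c]b   (q1,c)→(q2,_,0)
state=q2 head=2 tape=aaa[_]b   (q2,_)→(q0,c,+1)
state=q0 head=3 tape=aaac[b]
Cell -1 holds a when M halts.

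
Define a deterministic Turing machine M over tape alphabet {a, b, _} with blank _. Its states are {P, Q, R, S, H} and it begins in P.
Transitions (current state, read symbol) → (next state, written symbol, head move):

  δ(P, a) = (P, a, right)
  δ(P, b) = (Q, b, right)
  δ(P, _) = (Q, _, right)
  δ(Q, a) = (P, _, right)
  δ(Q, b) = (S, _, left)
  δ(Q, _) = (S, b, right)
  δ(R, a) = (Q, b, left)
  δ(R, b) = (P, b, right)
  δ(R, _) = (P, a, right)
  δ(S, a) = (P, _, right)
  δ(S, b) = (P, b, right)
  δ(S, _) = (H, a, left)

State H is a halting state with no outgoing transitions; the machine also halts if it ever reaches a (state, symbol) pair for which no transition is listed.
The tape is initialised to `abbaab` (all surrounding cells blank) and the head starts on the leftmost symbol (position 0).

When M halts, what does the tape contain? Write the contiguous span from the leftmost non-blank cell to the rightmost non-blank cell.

ab__abba

state=P head=0 tape=[a]bbaab__   (P,a)→(P,a,right)
state=P head=1 tape=a[b]baab__   (P,b)→(Q,b,right)
state=Q head=2 tape=ab[b]aab__   (Q,b)→(S,_,left)
state=S head=1 tape=a[b]_aab__   (S,b)→(P,b,right)
state=P head=2 tape=ab[_]aab__   (P,_)→(Q,_,right)
state=Q head=3 tape=ab_[a]ab__   (Q,a)→(P,_,right)
state=P head=4 tape=ab__[a]b__   (P,a)→(P,a,right)
state=P head=5 tape=ab__a[b]__   (P,b)→(Q,b,right)
state=Q head=6 tape=ab__ab[_]_   (Q,_)→(S,b,right)
state=S head=7 tape=ab__abb[_]   (S,_)→(H,a,left)
state=H head=6 tape=ab__ab[b]a
The non-blank tape span at halt is ab__abba.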